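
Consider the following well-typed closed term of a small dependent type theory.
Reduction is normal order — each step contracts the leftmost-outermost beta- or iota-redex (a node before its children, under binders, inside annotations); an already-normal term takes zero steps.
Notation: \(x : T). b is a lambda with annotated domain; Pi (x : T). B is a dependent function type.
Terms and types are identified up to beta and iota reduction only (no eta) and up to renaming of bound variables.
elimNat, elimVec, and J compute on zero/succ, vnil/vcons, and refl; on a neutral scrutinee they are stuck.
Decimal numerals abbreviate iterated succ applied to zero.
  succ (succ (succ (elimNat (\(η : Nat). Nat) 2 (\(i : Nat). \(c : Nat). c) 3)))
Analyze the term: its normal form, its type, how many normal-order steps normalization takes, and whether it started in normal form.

resulting normal form:
  5
the term's type:
  Nat
reduction steps (normal order): 10
already normal: no
first contracted redex: an elimNat iota-redex


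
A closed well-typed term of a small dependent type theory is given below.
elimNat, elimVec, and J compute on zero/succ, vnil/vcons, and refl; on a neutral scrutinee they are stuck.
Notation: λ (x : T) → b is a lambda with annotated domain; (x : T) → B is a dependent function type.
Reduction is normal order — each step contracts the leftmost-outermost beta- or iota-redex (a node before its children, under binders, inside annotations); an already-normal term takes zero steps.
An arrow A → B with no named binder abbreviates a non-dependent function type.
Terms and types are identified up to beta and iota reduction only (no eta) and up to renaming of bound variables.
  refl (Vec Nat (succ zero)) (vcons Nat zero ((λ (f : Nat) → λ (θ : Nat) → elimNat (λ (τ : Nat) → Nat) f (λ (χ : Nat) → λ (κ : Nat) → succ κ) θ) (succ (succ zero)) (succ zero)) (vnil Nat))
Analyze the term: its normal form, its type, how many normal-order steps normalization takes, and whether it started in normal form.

resulting normal form:
  refl (Vec Nat (succ zero)) (vcons Nat zero (succ (succ (succ zero))) (vnil Nat))
inferred type:
  Eq (Vec Nat (succ zero)) (vcons Nat zero (succ (succ (succ zero))) (vnil Nat)) (vcons Nat zero (succ (succ (succ zero))) (vnil Nat))
reduction steps (normal order): 6
started in normal form: no
first redex: a beta-redex


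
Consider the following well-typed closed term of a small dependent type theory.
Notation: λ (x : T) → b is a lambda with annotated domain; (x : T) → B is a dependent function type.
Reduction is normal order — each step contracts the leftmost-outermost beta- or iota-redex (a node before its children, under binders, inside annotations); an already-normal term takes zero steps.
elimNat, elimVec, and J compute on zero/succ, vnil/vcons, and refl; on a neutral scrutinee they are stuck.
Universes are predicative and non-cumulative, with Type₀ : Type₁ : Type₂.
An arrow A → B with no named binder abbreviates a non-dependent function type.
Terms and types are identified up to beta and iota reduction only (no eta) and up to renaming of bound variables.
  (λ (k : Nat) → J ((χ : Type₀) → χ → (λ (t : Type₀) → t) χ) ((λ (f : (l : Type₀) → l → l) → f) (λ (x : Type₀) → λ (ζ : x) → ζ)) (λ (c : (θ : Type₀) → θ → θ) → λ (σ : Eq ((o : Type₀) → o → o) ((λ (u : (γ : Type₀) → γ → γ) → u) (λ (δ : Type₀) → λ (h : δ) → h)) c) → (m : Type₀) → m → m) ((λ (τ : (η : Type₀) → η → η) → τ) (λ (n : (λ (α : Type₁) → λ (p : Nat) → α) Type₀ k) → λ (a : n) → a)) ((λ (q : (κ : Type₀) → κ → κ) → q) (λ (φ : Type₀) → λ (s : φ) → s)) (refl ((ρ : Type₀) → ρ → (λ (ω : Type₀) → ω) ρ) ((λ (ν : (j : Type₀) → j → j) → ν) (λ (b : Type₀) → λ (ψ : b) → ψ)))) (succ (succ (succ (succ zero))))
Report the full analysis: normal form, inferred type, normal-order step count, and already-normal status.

normal form:
  λ (k : Type₀) → λ (χ : k) → χ
inferred type:
  (k : Type₀) → k → k
reduction steps (normal order): 5
started in normal form: no
first contracted redex: a beta-redex


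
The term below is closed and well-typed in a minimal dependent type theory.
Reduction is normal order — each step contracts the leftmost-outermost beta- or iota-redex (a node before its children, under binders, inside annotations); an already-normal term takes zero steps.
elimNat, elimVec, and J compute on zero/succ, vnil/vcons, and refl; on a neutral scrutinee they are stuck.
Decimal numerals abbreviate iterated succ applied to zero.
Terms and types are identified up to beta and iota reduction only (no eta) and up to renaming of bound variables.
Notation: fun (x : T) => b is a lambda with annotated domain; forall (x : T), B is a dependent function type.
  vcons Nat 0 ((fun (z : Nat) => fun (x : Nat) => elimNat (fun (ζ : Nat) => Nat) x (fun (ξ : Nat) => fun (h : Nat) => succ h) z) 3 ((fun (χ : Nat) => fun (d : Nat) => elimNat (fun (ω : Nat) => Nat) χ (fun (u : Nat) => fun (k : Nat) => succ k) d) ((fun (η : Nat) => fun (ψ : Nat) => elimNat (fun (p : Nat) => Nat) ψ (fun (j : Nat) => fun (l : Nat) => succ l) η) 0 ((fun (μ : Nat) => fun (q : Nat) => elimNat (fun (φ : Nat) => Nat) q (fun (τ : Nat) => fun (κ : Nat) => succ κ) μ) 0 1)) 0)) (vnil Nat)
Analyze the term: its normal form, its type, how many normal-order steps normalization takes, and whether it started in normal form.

normal form:
  vcons Nat 0 4 (vnil Nat)
the term's type:
  Vec Nat 1
reduction steps (normal order): 21
term was already normal: no
first contracted redex: a beta-redex


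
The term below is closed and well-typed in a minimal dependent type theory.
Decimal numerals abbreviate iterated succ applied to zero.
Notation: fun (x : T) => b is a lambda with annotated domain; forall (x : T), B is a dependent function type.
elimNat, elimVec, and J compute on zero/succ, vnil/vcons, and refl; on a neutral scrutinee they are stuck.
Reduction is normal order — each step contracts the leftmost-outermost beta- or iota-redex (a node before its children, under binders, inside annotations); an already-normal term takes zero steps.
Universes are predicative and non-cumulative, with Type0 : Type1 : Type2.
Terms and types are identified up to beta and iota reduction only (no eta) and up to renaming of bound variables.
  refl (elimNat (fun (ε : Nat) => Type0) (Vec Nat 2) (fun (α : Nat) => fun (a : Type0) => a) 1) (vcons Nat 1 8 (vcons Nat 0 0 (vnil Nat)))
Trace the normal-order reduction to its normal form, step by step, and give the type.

normal-order reduction:
  refl (elimNat (fun (ε : Nat) => Type0) (Vec Nat 2) (fun (α : Nat) => fun (a : Type0) => a) 1) (vcons Nat 1 8 (vcons Nat 0 0 (vnil Nat)))
  ~> refl ((fun (ε : Nat) => fun (α : Type0) => α) 0 (elimNat (fun (a : Nat) => Type0) (Vec Nat 2) (fun (θ : Nat) => fun (z : Type0) => z) 0)) (vcons Nat 1 8 (vcons Nat 0 0 (vnil Nat)))
  ~> refl ((fun (ε : Type0) => ε) (elimNat (fun (α : Nat) => Type0) (Vec Nat 2) (fun (a : Nat) => fun (θ : Type0) => θ) 0)) (vcons Nat 1 8 (vcons Nat 0 0 (vnil Nat)))
  ~> refl (elimNat (fun (ε : Nat) => Type0) (Vec Nat 2) (fun (α : Nat) => fun (a : Type0) => a) 0) (vcons Nat 1 8 (vcons Nat 0 0 (vnil Nat)))
  ~> refl (Vec Nat 2) (vcons Nat 1 8 (vcons Nat 0 0 (vnil Nat)))
inferred type:
  Eq (Vec Nat 2) (vcons Nat 1 8 (vcons Nat 0 0 (vnil Nat))) (vcons Nat 1 8 (vcons Nat 0 0 (vnil Nat)))


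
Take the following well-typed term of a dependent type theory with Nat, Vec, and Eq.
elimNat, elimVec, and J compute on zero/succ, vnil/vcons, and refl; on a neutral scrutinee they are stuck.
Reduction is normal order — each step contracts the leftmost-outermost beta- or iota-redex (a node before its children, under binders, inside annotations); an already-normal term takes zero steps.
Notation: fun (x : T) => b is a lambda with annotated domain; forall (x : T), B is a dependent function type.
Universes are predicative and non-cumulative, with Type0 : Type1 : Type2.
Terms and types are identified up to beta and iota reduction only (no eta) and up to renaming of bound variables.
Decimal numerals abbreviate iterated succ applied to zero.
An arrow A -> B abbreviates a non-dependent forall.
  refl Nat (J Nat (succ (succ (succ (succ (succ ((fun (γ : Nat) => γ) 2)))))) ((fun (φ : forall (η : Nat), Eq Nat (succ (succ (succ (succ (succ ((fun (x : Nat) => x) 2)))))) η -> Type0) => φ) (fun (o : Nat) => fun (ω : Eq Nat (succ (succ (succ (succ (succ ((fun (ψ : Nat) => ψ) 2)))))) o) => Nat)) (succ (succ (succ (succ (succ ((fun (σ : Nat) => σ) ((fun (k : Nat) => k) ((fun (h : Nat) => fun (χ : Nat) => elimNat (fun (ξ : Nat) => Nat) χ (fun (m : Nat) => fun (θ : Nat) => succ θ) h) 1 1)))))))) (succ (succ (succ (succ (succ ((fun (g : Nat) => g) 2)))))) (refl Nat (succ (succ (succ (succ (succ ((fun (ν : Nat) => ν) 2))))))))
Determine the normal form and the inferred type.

normal form:
  refl Nat 7
type:
  Eq Nat 7 7


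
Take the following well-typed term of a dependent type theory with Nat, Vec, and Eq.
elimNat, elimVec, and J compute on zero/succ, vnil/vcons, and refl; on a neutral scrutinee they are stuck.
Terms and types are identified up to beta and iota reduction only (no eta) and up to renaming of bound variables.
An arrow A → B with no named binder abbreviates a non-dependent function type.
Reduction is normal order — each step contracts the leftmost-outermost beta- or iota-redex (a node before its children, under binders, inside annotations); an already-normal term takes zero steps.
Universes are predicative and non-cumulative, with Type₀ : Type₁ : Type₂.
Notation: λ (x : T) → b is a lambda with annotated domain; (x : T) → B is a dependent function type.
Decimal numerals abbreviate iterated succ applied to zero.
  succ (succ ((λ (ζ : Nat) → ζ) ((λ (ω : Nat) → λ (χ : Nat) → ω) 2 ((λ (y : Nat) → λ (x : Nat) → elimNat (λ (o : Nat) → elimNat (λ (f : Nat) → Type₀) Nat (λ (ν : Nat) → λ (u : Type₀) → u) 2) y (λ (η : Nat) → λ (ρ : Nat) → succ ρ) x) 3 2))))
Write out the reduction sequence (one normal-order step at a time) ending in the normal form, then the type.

reduction (normal order):
  succ (succ ((λ (ζ : Nat) → ζ) ((λ (ω : Nat) → λ (χ : Nat) → ω) 2 ((λ (y : Nat) → λ (x : Nat) → elimNat (λ (o : Nat) → elimNat (λ (f : Nat) → Type₀) Nat (λ (ν : Nat) → λ (u : Type₀) → u) 2) y (λ (η : Nat) → λ (ρ : Nat) → succ ρ) x) 3 2))))
  ~> succ (succ ((λ (ζ : Nat) → λ (ω : Nat) → ζ) 2 ((λ (χ : Nat) → λ (y : Nat) → elimNat (λ (x : Nat) → elimNat (λ (o : Nat) → Type₀) Nat (λ (f : Nat) → λ (ν : Type₀) → ν) 2) χ (λ (u : Nat) → λ (η : Nat) → succ η) y) 3 2)))
  ~> succ (succ ((λ (ζ : Nat) → 2) ((λ (ω : Nat) → λ (χ : Nat) → elimNat (λ (y : Nat) → elimNat (λ (x : Nat) → Type₀) Nat (λ (o : Nat) → λ (f : Type₀) → f) 2) ω (λ (ν : Nat) → λ (u : Nat) → succ u) χ) 3 2)))
  ~> 4
type:
  Nat


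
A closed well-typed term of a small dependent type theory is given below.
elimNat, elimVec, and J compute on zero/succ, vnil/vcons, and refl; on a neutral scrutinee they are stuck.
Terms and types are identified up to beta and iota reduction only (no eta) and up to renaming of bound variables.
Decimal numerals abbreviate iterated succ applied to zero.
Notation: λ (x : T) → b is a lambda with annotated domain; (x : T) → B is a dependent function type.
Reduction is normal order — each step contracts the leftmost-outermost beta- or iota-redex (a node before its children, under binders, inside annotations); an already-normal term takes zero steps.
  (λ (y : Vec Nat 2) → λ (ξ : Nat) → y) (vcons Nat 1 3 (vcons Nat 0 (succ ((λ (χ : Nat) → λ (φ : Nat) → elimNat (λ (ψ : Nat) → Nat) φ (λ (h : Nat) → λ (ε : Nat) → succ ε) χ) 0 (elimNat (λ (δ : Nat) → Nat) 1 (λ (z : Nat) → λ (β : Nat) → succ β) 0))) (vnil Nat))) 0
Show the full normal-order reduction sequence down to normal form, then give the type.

reduction (normal order):
  (λ (y : Vec Nat 2) → λ (ξ : Nat) → y) (vcons Nat 1 3 (vcons Nat 0 (succ ((λ (χ : Nat) → λ (φ : Nat) → elimNat (λ (ψ : Nat) → Nat) φ (λ (h : Nat) → λ (ε : Nat) → succ ε) χ) 0 (elimNat (λ (δ : Nat) → Nat) 1 (λ (z : Nat) → λ (β : Nat) → succ β) 0))) (vnil Nat))) 0
  ~> (λ (y : Nat) → vcons Nat 1 3 (vcons Nat 0 (succ ((λ (ξ : Nat) → λ (χ : Nat) → elimNat (λ (φ : Nat) → Nat) χ (λ (ψ : Nat) → λ (h : Nat) → succ h) ξ) 0 (elimNat (λ (ε : Nat) → Nat) 1 (λ (δ : Nat) → λ (z : Nat) → succ z) 0))) (vnil Nat))) 0
  ~> vcons Nat 1 3 (vcons Nat 0 (succ ((λ (y : Nat) → λ (ξ : Nat) → elimNat (λ (χ : Nat) → Nat) ξ (λ (φ : Nat) → λ (ψ : Nat) → succ ψ) y) 0 (elimNat (λ (h : Nat) → Nat) 1 (λ (ε : Nat) → λ (δ : Nat) → succ δ) 0))) (vnil Nat))
  ~> vcons Nat 1 3 (vcons Nat 0 (succ ((λ (y : Nat) → elimNat (λ (ξ : Nat) → Nat) y (λ (χ : Nat) → λ (φ : Nat) → succ φ) 0) (elimNat (λ (ψ : Nat) → Nat) 1 (λ (h : Nat) → λ (ε : Nat) → succ ε) 0))) (vnil Nat))
  ~> vcons Nat 1 3 (vcons Nat 0 (succ (elimNat (λ (y : Nat) → Nat) (elimNat (λ (ξ : Nat) → Nat) 1 (λ (χ : Nat) → λ (φ : Nat) → succ φ) 0) (λ (ψ : Nat) → λ (h : Nat) → succ h) 0)) (vnil Nat))
  ~> vcons Nat 1 3 (vcons Nat 0 (succ (elimNat (λ (y : Nat) → Nat) 1 (λ (ξ : Nat) → λ (χ : Nat) → succ χ) 0)) (vnil Nat))
  ~> vcons Nat 1 3 (vcons Nat 0 2 (vnil Nat))
inferred type:
  Vec Nat 2


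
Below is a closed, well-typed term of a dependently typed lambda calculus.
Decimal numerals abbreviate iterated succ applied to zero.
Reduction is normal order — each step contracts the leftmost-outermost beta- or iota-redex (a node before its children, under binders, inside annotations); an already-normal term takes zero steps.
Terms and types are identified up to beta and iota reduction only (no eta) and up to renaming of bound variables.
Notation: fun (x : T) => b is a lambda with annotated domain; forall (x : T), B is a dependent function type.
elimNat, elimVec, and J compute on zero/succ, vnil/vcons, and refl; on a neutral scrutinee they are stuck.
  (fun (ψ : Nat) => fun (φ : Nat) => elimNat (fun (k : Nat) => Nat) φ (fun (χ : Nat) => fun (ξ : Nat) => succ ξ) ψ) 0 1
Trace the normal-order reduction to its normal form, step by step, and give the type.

normal-order reduction sequence:
  (fun (ψ : Nat) => fun (φ : Nat) => elimNat (fun (k : Nat) => Nat) φ (fun (χ : Nat) => fun (ξ : Nat) => succ ξ) ψ) 0 1
  ~> (fun (ψ : Nat) => elimNat (fun (φ : Nat) => Nat) ψ (fun (k : Nat) => fun (χ : Nat) => succ χ) 0) 1
  ~> elimNat (fun (ψ : Nat) => Nat) 1 (fun (φ : Nat) => fun (k : Nat) => succ k) 0
  ~> 1
the term's type:
  Nat


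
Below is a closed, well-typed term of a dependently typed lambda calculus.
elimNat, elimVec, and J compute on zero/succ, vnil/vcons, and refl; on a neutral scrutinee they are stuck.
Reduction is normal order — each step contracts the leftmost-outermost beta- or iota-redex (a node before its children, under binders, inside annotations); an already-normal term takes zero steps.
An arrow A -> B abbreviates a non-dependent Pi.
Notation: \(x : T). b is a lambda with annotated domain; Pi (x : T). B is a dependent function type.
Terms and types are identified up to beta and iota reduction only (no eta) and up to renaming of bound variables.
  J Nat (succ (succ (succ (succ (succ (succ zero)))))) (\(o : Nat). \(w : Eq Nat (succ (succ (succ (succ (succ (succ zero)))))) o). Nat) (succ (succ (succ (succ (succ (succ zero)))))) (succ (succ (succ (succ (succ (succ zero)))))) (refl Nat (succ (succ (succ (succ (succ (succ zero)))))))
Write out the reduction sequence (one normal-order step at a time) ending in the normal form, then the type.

normal-order reduction:
  J Nat (succ (succ (succ (succ (succ (succ zero)))))) (\(o : Nat). \(w : Eq Nat (succ (succ (succ (succ (succ (succ zero)))))) o). Nat) (succ (succ (succ (succ (succ (succ zero)))))) (succ (succ (succ (succ (succ (succ zero)))))) (refl Nat (succ (succ (succ (succ (succ (succ zero)))))))
  ~> succ (succ (succ (succ (succ (succ zero)))))
inferred type:
  Nat


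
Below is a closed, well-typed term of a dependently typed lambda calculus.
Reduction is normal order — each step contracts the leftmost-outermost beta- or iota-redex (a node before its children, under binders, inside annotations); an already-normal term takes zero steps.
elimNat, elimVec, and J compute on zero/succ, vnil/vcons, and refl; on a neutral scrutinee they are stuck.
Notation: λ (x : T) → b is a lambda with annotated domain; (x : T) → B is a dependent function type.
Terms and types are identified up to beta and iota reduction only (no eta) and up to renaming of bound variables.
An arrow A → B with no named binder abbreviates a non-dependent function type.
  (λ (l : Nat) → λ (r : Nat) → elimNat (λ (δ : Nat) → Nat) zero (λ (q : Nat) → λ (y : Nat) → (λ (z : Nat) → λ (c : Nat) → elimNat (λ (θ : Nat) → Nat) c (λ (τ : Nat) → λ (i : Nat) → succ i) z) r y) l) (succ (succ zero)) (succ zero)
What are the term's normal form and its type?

normal form:
  succ (succ zero)
inferred type:
  Nat
observation: the term reaches its normal form after 21 normal-order steps.


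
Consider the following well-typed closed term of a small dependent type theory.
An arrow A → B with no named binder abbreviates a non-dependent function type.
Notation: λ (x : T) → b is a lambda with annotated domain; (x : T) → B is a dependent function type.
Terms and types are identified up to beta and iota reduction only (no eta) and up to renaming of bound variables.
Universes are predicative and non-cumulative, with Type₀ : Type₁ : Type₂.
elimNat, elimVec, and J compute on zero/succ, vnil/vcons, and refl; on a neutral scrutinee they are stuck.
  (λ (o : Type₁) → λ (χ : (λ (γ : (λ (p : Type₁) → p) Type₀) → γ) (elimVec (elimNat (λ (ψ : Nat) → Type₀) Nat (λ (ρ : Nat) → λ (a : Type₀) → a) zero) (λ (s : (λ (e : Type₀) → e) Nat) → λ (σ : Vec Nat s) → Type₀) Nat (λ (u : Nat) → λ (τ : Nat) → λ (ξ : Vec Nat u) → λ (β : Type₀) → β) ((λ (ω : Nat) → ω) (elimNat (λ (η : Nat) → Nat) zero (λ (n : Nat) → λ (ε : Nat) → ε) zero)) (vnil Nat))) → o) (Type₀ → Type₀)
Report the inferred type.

type:
  Nat → Type₁


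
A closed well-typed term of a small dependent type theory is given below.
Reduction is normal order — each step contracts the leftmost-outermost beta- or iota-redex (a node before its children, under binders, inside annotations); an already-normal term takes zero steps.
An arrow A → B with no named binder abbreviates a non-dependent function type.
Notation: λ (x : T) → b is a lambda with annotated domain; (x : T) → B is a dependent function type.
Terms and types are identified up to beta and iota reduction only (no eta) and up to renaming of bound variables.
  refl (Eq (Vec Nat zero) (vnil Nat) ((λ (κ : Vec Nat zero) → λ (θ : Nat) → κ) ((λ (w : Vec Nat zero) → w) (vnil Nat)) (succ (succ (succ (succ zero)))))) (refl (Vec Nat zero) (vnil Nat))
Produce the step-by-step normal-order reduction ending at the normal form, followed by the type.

normal-order reduction:
  refl (Eq (Vec Nat zero) (vnil Nat) ((λ (κ : Vec Nat zero) → λ (θ : Nat) → κ) ((λ (w : Vec Nat zero) → w) (vnil Nat)) (succ (succ (succ (succ zero)))))) (refl (Vec Nat zero) (vnil Nat))
  ~> refl (Eq (Vec Nat zero) (vnil Nat) ((λ (κ : Nat) → (λ (θ : Vec Nat zero) → θ) (vnil Nat)) (succ (succ (succ (succ zero)))))) (refl (Vec Nat zero) (vnil Nat))
  ~> refl (Eq (Vec Nat zero) (vnil Nat) ((λ (κ : Vec Nat zero) → κ) (vnil Nat))) (refl (Vec Nat zero) (vnil Nat))
  ~> refl (Eq (Vec Nat zero) (vnil Nat) (vnil Nat)) (refl (Vec Nat zero) (vnil Nat))
type:
  Eq (Eq (Vec Nat zero) (vnil Nat) (vnil Nat)) (refl (Vec Nat zero) (vnil Nat)) (refl (Vec Nat zero) (vnil Nat))


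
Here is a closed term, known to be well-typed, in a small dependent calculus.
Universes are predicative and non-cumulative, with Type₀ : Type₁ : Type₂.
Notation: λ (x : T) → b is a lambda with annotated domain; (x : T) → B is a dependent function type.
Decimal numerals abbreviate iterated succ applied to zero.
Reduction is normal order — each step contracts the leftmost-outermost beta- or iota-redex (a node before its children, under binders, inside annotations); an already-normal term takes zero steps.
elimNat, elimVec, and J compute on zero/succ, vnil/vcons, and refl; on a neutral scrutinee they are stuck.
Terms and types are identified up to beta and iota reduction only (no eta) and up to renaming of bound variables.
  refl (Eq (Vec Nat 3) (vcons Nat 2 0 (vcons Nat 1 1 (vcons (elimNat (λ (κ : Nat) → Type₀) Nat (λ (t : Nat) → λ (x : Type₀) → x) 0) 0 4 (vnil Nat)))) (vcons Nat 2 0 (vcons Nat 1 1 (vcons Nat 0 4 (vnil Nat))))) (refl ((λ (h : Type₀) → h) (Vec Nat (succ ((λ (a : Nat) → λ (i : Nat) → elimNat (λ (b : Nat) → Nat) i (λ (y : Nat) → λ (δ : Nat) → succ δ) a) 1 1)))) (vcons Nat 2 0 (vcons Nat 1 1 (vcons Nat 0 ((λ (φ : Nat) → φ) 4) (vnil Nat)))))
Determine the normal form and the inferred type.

normal form:
  refl (Eq (Vec Nat 3) (vcons Nat 2 0 (vcons Nat 1 1 (vcons Nat 0 4 (vnil Nat)))) (vcons Nat 2 0 (vcons Nat 1 1 (vcons Nat 0 4 (vnil Nat))))) (refl (Vec Nat 3) (vcons Nat 2 0 (vcons Nat 1 1 (vcons Nat 0 4 (vnil Nat)))))
type:
  Eq (Eq (Vec Nat 3) (vcons Nat 2 0 (vcons Nat 1 1 (vcons Nat 0 4 (vnil Nat)))) (vcons Nat 2 0 (vcons Nat 1 1 (vcons Nat 0 4 (vnil Nat))))) (refl (Vec Nat 3) (vcons Nat 2 0 (vcons Nat 1 1 (vcons Nat 0 4 (vnil Nat))))) (refl (Vec Nat 3) (vcons Nat 2 0 (vcons Nat 1 1 (vcons Nat 0 4 (vnil Nat)))))


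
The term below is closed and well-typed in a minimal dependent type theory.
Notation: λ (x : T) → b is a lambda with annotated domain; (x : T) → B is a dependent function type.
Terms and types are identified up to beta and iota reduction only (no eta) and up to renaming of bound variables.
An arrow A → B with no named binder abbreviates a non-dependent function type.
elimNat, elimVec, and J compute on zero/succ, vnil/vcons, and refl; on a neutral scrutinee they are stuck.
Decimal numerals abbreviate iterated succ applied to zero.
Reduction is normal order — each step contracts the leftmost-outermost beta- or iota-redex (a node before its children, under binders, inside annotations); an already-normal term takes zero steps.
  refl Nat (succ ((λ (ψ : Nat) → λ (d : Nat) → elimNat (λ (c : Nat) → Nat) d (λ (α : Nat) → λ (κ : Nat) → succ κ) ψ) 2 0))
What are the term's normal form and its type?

resulting normal form:
  refl Nat 3
inferred type:
  Eq Nat 3 3
observation: normalization takes exactly 9 steps under the normal-order strategy.


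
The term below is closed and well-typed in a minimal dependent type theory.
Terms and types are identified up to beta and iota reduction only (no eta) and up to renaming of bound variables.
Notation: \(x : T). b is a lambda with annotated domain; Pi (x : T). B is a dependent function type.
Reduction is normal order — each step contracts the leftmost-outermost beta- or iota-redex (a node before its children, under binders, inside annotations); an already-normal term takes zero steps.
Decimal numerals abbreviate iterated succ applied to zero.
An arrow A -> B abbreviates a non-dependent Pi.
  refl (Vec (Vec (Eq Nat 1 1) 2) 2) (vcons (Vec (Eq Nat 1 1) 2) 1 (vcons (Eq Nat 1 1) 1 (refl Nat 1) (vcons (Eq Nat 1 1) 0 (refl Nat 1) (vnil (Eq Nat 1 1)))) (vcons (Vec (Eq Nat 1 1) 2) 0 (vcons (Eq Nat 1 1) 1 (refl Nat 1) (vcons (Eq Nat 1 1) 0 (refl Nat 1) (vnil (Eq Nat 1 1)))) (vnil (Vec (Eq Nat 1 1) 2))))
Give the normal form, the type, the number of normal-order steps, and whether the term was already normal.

resulting normal form:
  refl (Vec (Vec (Eq Nat 1 1) 2) 2) (vcons (Vec (Eq Nat 1 1) 2) 1 (vcons (Eq Nat 1 1) 1 (refl Nat 1) (vcons (Eq Nat 1 1) 0 (refl Nat 1) (vnil (Eq Nat 1 1)))) (vcons (Vec (Eq Nat 1 1) 2) 0 (vcons (Eq Nat 1 1) 1 (refl Nat 1) (vcons (Eq Nat 1 1) 0 (refl Nat 1) (vnil (Eq Nat 1 1)))) (vnil (Vec (Eq Nat 1 1) 2))))
the term's type:
  Eq (Vec (Vec (Eq Nat 1 1) 2) 2) (vcons (Vec (Eq Nat 1 1) 2) 1 (vcons (Eq Nat 1 1) 1 (refl Nat 1) (vcons (Eq Nat 1 1) 0 (refl Nat 1) (vnil (Eq Nat 1 1)))) (vcons (Vec (Eq Nat 1 1) 2) 0 (vcons (Eq Nat 1 1) 1 (refl Nat 1) (vcons (Eq Nat 1 1) 0 (refl Nat 1) (vnil (Eq Nat 1 1)))) (vnil (Vec (Eq Nat 1 1) 2)))) (vcons (Vec (Eq Nat 1 1) 2) 1 (vcons (Eq Nat 1 1) 1 (refl Nat 1) (vcons (Eq Nat 1 1) 0 (refl Nat 1) (vnil (Eq Nat 1 1)))) (vcons (Vec (Eq Nat 1 1) 2) 0 (vcons (Eq Nat 1 1) 1 (refl Nat 1) (vcons (Eq Nat 1 1) 0 (refl Nat 1) (vnil (Eq Nat 1 1)))) (vnil (Vec (Eq Nat 1 1) 2))))
normal-order step count: 0
started in normal form: yes


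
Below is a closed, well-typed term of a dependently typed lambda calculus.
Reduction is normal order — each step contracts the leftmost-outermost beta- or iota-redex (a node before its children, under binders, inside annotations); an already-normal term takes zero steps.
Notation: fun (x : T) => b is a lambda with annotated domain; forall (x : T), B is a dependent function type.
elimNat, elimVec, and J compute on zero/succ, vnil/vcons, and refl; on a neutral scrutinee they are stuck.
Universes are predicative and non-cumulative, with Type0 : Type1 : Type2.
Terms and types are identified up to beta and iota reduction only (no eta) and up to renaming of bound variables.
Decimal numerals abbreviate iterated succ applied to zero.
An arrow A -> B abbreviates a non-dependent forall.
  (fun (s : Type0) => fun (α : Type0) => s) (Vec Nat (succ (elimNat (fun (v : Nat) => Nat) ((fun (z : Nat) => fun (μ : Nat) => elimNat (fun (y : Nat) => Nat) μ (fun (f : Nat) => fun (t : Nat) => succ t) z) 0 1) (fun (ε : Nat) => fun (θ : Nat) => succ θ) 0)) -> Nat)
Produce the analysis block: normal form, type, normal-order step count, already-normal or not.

resulting normal form:
  fun (s : Type0) => Vec Nat 2 -> Nat
the term's type:
  Type0 -> Type0
reduction steps (normal order): 5
already normal: no
first redex: a beta-redex


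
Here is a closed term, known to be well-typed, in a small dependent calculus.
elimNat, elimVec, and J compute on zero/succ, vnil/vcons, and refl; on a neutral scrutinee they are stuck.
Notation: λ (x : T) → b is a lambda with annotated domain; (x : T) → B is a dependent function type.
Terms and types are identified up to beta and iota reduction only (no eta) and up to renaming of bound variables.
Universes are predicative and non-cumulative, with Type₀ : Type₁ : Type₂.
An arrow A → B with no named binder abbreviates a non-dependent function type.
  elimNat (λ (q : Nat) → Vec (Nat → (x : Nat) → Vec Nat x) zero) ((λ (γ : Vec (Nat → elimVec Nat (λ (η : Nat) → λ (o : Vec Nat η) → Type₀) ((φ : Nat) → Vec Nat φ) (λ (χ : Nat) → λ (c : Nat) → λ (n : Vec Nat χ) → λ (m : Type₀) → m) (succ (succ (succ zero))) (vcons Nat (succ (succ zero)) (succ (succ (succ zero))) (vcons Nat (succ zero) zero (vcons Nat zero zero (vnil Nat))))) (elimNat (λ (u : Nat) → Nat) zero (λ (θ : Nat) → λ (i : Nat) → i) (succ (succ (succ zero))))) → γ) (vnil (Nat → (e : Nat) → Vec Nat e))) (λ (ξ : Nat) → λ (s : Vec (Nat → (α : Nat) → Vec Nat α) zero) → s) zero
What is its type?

type:
  Vec (Nat → (q : Nat) → Vec Nat q) zero


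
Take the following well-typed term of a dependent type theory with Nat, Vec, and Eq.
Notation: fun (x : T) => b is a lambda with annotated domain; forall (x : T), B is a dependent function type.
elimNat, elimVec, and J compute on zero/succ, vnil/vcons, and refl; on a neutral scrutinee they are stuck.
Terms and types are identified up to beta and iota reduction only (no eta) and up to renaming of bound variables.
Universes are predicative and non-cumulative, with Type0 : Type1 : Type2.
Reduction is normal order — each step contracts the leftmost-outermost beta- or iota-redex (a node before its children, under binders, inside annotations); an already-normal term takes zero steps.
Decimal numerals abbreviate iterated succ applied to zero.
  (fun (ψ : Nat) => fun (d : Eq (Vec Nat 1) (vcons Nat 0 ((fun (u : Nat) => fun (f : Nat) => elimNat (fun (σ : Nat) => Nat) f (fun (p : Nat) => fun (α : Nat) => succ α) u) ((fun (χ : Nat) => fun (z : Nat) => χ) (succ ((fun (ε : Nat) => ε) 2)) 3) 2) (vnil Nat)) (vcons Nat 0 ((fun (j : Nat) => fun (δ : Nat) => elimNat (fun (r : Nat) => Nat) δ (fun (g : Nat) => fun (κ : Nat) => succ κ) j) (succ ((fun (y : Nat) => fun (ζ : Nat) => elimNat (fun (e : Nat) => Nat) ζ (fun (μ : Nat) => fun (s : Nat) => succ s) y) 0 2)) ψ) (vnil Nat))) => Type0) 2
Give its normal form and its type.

normal form:
  fun (ψ : Eq (Vec Nat 1) (vcons Nat 0 5 (vnil Nat)) (vcons Nat 0 5 (vnil Nat))) => Type0
inferred type:
  forall (ψ : Eq (Vec Nat 1) (vcons Nat 0 5 (vnil Nat)) (vcons Nat 0 5 (vnil Nat))), Type1
observation: the first redex contracted is a beta-redex; the normal form is reached in 31 normal-order steps.


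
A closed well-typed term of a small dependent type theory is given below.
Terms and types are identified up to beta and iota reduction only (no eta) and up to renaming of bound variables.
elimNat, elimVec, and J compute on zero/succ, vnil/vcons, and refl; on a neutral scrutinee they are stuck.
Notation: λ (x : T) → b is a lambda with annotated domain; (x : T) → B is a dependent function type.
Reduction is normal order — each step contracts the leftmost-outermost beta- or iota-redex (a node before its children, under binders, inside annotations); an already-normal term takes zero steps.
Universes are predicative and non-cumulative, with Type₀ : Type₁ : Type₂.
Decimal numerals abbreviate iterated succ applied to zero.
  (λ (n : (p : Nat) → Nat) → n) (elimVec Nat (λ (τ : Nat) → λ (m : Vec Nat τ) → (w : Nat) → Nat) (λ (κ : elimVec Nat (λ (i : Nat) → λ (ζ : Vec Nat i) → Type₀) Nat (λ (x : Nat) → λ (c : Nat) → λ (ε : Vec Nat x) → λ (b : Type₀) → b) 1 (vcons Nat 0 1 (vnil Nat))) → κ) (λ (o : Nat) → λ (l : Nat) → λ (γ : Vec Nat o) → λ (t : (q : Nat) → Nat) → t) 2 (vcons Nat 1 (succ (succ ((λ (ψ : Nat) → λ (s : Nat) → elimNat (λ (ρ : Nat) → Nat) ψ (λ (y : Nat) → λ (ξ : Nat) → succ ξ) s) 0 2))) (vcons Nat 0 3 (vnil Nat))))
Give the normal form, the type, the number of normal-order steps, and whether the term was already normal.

normal form:
  λ (n : Nat) → n
the term's type:
  (n : Nat) → Nat
normal-order step count: 18
term was already normal: no
first contracted redex: a beta-redex


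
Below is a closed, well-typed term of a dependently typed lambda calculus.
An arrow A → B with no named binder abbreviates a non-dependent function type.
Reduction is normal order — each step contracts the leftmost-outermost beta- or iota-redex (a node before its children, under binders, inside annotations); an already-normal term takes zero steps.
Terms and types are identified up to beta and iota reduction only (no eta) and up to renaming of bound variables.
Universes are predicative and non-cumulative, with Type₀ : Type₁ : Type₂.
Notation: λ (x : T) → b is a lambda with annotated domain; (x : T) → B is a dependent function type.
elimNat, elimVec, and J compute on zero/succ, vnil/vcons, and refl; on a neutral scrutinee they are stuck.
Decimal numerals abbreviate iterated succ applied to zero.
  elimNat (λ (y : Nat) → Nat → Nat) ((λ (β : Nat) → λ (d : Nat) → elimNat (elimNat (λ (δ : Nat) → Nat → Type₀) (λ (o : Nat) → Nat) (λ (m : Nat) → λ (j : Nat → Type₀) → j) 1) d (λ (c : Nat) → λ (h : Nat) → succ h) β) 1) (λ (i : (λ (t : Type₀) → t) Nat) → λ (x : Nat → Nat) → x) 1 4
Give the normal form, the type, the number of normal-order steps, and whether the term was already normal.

normal form:
  5
type:
  Nat
normal-order step count: 10
already normal: no
first redex: an elimNat iota-redex


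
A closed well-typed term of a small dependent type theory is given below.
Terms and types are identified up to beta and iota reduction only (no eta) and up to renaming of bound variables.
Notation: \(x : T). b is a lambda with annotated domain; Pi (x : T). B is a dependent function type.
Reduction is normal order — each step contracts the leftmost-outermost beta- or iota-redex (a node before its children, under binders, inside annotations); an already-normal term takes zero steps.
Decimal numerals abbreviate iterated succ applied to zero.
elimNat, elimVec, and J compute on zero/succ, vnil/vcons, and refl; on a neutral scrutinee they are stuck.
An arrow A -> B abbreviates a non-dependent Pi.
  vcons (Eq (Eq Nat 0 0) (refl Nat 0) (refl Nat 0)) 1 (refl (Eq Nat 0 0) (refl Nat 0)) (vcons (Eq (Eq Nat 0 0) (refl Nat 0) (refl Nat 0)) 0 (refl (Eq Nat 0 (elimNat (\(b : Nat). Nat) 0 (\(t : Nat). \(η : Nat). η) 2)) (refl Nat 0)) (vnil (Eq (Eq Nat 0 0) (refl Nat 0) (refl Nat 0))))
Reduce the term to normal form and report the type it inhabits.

reduced normal form:
  vcons (Eq (Eq Nat 0 0) (refl Nat 0) (refl Nat 0)) 1 (refl (Eq Nat 0 0) (refl Nat 0)) (vcons (Eq (Eq Nat 0 0) (refl Nat 0) (refl Nat 0)) 0 (refl (Eq Nat 0 0) (refl Nat 0)) (vnil (Eq (Eq Nat 0 0) (refl Nat 0) (refl Nat 0))))
type:
  Vec (Eq (Eq Nat 0 0) (refl Nat 0) (refl Nat 0)) 2


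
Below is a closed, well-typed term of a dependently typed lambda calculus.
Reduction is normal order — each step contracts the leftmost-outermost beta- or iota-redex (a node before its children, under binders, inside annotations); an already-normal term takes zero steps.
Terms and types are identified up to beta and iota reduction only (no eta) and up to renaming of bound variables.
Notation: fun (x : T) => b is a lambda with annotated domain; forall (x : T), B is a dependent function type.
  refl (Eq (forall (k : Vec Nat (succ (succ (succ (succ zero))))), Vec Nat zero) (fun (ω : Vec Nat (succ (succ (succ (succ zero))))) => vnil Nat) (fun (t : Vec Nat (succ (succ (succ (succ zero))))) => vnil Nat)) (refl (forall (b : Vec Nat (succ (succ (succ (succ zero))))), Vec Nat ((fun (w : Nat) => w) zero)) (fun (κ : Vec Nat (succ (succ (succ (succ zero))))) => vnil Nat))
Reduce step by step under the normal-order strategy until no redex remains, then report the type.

normal-order reduction:
  refl (Eq (forall (k : Vec Nat (succ (succ (succ (succ zero))))), Vec Nat zero) (fun (ω : Vec Nat (succ (succ (succ (succ zero))))) => vnil Nat) (fun (t : Vec Nat (succ (succ (succ (succ zero))))) => vnil Nat)) (refl (forall (b : Vec Nat (succ (succ (succ (succ zero))))), Vec Nat ((fun (w : Nat) => w) zero)) (fun (κ : Vec Nat (succ (succ (succ (succ zero))))) => vnil Nat))
  ~> refl (Eq (forall (k : Vec Nat (succ (succ (succ (succ zero))))), Vec Nat zero) (fun (ω : Vec Nat (succ (succ (succ (succ zero))))) => vnil Nat) (fun (t : Vec Nat (succ (succ (succ (succ zero))))) => vnil Nat)) (refl (forall (b : Vec Nat (succ (succ (succ (succ zero))))), Vec Nat zero) (fun (w : Vec Nat (succ (succ (succ (succ zero))))) => vnil Nat))
the term's type:
  Eq (Eq (forall (k : Vec Nat (succ (succ (succ (succ zero))))), Vec Nat zero) (fun (ω : Vec Nat (succ (succ (succ (succ zero))))) => vnil Nat) (fun (t : Vec Nat (succ (succ (succ (succ zero))))) => vnil Nat)) (refl (forall (b : Vec Nat (succ (succ (succ (succ zero))))), Vec Nat zero) (fun (w : Vec Nat (succ (succ (succ (succ zero))))) => vnil Nat)) (refl (forall (κ : Vec Nat (succ (succ (succ (succ zero))))), Vec Nat zero) (fun (ξ : Vec Nat (succ (succ (succ (succ zero))))) => vnil Nat))


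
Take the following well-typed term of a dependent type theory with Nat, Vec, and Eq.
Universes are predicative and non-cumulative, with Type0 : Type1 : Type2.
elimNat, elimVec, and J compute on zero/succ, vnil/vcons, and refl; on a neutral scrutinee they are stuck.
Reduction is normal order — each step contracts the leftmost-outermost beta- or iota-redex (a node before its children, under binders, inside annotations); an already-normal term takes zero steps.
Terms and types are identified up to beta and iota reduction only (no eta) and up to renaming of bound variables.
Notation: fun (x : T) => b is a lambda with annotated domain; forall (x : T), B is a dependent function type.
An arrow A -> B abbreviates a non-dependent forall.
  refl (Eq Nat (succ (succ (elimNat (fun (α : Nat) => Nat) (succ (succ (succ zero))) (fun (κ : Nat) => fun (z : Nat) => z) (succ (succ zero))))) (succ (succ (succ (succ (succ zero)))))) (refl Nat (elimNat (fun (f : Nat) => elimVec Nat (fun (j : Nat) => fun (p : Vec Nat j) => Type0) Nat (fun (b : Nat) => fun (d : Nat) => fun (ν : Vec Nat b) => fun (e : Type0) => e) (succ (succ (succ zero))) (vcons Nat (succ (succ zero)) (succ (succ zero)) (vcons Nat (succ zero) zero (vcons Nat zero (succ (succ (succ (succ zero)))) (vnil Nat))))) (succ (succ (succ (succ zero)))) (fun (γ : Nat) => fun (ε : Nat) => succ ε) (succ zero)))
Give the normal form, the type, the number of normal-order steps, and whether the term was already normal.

reduced normal form:
  refl (Eq Nat (succ (succ (succ (succ (succ zero))))) (succ (succ (succ (succ (succ zero)))))) (refl Nat (succ (succ (succ (succ (succ zero))))))
inferred type:
  Eq (Eq Nat (succ (succ (succ (succ (succ zero))))) (succ (succ (succ (succ (succ zero)))))) (refl Nat (succ (succ (succ (succ (succ zero)))))) (refl Nat (succ (succ (succ (succ (succ zero))))))
steps to reach normal form (normal order): 11
started in normal form: no
first redex: an elimNat iota-redex


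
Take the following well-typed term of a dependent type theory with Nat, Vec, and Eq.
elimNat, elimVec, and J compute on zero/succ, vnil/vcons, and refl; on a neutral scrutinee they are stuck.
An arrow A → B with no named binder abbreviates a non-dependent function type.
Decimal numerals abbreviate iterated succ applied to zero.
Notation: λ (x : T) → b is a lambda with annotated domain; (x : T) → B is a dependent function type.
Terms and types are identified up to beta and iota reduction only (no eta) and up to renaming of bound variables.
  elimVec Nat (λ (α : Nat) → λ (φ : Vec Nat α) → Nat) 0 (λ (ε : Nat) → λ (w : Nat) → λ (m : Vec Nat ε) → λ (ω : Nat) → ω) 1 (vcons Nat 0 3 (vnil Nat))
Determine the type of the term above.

the term's type:
  Nat


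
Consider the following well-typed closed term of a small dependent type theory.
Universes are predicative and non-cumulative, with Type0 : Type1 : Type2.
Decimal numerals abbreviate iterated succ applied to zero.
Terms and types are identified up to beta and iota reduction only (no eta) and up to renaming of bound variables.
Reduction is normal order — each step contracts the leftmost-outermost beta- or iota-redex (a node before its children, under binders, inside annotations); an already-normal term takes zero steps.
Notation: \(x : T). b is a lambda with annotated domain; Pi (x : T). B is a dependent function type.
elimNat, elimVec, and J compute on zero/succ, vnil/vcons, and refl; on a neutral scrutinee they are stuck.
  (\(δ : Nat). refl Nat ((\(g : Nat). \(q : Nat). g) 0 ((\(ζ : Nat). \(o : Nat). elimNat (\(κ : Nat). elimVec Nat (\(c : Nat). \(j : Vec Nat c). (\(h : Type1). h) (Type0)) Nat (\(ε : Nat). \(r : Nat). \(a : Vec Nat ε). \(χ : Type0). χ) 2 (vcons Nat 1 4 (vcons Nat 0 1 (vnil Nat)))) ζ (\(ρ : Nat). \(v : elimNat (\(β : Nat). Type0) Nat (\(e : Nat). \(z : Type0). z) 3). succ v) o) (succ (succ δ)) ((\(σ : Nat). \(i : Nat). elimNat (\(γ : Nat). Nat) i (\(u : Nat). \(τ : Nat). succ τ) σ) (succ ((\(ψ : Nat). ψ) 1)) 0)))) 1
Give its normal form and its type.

reduced normal form:
  refl Nat 0
the term's type:
  Eq Nat 0 0
observation: the first redex contracted is a beta-redex; the normal form is reached in 3 normal-order steps.


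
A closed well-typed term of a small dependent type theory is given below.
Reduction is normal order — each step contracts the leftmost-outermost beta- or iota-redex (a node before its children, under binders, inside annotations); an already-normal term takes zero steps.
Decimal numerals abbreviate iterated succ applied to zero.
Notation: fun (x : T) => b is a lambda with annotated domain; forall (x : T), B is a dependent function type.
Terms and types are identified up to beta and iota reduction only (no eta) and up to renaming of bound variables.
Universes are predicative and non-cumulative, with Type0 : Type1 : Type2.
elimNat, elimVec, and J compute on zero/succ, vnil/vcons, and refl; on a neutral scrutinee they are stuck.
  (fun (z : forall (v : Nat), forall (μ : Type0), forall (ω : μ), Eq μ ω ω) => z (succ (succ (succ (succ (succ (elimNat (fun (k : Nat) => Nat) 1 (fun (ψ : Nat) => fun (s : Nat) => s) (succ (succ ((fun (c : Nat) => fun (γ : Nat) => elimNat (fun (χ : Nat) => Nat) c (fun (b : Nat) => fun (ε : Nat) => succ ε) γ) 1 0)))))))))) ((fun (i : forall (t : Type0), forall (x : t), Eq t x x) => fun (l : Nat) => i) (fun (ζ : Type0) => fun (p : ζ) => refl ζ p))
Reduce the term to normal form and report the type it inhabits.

resulting normal form:
  fun (z : Type0) => fun (v : z) => refl z v
the term's type:
  forall (z : Type0), forall (v : z), Eq z v v
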